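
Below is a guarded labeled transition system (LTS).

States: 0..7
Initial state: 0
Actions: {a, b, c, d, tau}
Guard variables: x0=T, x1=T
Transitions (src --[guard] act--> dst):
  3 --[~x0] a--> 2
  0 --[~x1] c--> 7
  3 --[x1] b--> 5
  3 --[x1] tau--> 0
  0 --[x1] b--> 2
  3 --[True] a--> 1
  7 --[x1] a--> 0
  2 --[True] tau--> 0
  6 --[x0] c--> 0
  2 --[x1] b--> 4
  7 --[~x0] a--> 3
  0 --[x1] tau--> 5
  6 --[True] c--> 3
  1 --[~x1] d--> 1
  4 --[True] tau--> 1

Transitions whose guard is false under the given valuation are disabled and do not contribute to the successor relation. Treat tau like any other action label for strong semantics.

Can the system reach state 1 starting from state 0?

Guard filter leaves 11 enabled edge(s).
depth 0: {0}
depth 1: {2,5}  now seen {0,2,5}
depth 2: {4}  now seen {0,2,4,5}
depth 3: {1}  now seen {0,1,2,4,5}
Reach set: {0,1,2,4,5}
Path to 1: b·b·tau

Answer: REACHABLE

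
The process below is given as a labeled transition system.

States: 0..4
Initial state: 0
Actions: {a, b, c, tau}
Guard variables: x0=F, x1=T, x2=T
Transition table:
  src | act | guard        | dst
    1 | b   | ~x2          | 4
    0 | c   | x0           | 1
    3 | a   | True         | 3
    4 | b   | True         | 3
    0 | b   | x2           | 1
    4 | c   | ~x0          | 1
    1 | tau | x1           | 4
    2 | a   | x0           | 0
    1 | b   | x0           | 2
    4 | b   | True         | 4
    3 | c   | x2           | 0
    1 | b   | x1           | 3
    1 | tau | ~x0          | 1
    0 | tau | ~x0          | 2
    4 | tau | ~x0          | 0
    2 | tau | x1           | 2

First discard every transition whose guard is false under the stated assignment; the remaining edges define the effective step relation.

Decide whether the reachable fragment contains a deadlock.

R = {0,1,2,3,4}
  0: b→1  tau→2  [2 out]
  1: b→3  tau→1  tau→4  [3 out]
  2: tau→2  [1 out]
  3: a→3  c→0  [2 out]
  4: b→3  b→4  c→1  tau→0  [4 out]

Answer: DEADLOCK-FREE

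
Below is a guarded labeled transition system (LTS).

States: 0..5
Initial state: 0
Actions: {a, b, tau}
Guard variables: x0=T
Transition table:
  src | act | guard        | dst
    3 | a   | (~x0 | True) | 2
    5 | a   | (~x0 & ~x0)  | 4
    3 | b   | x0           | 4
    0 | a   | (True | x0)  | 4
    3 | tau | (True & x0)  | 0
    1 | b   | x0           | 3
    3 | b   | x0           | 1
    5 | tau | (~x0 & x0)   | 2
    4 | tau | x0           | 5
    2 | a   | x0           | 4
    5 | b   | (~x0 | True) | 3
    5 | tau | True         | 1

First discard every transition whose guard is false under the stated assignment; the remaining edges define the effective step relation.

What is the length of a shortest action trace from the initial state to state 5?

Answer: 2

Working:
Layered search for 5:
  depth 0: {0}
  depth 1: {4}
  depth 2: {5}
depth(5)=2, e.g. a·tau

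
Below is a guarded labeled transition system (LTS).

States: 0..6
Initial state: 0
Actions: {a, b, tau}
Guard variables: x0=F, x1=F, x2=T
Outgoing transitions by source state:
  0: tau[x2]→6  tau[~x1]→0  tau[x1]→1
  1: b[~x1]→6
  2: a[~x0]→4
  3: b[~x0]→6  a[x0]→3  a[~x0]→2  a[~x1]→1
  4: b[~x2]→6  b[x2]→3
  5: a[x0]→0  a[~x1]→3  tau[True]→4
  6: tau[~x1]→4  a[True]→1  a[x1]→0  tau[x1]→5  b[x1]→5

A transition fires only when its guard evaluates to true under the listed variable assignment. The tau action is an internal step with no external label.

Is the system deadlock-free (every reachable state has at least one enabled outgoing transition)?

Answer: DEADLOCK-FREE

Trace:
Reachable = {0,1,2,3,4,6}
  0: tau→0  tau→6  [deg 2]
  1: b→6  [deg 1]
  2: a→4  [deg 1]
  3: a→1  a→2  b→6  [deg 3]
  4: b→3  [deg 1]
  6: a→1  tau→4  [deg 2]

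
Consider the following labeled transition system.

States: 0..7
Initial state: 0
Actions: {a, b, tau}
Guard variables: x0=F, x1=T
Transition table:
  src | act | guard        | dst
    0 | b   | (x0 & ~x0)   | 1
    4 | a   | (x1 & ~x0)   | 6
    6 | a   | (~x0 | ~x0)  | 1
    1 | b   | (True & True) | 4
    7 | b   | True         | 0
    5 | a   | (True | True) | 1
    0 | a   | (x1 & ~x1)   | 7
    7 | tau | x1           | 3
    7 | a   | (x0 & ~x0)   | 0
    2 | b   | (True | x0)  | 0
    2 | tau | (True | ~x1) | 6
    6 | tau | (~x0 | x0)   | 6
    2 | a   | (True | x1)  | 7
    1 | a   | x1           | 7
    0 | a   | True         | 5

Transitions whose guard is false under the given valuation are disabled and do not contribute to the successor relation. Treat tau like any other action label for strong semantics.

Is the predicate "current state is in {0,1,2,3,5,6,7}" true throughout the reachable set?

Allowed set {0,1,2,3,5,6,7}
R = {0,1,3,4,5,6,7}
  0: ok
  1: ok
  3: ok
  4: VIOLATES
  5: ok
  6: ok
  7: ok
counterexample path to 4: a·a·b

Answer: INVARIANT VIOLATED at state 4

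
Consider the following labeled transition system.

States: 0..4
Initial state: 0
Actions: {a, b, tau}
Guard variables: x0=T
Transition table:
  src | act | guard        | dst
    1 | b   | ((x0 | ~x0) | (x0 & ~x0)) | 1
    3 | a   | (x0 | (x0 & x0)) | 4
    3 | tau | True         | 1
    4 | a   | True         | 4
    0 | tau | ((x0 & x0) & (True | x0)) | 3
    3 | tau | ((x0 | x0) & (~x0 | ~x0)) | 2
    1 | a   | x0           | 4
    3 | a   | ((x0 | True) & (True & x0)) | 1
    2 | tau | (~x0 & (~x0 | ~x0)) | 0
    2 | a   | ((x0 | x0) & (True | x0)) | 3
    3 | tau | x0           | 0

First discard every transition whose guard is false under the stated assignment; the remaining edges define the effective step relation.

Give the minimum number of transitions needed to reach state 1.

Layered search for 1:
  depth 0: {0}
  depth 1: {3}
  depth 2: {1,4}
1 enters at depth 2; path tau·a

Answer: 2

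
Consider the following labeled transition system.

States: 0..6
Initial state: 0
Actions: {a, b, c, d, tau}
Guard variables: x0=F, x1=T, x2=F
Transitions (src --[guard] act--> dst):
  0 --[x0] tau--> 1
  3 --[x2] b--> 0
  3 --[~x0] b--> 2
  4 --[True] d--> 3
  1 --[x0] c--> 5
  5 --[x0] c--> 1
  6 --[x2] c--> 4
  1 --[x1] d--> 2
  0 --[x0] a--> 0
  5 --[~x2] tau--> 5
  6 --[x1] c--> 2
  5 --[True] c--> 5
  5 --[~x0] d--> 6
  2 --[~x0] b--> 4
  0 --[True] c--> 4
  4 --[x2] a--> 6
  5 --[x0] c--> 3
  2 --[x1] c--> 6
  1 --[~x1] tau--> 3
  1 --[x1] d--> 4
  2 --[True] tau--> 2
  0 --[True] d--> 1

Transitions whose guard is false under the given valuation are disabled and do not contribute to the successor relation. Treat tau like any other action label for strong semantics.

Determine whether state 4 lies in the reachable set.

13 transition(s) survive guard evaluation.
L0 = {0}
L1 = {1,4}  now seen {0,1,4}
L2 = {2,3}  now seen {0,1,2,3,4}
L3 = {6}  now seen {0,1,2,3,4,6}
Reach set: {0,1,2,3,4,6}
witness 4: c

Answer: REACHABLE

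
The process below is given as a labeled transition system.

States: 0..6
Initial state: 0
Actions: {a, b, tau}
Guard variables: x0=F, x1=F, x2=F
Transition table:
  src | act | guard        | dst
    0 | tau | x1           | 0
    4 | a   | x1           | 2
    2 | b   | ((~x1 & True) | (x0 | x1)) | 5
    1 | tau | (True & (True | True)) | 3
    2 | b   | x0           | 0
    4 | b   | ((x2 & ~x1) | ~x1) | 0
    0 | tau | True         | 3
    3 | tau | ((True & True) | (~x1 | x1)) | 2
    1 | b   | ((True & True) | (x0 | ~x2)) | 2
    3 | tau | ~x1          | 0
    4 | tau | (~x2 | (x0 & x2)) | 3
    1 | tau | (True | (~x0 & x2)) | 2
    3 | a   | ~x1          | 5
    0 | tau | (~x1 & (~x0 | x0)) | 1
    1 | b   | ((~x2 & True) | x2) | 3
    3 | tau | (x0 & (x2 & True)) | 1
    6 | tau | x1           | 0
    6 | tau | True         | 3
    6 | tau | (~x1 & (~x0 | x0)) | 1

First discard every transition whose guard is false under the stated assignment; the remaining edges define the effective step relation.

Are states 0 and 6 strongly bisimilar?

Compute ~ classes (split until stable):
  π0 = {{0,1,2,3,4,5,6}}
  π1 = {{0,6},{1,4},{2},{3},{5}}
  π2 = {{0,6},{1},{2},{3},{4},{5}}
6 equivalence class(es) (converged in 3)
class of 0: {0,6}; class of 6: {0,6}

Answer: BISIMILAR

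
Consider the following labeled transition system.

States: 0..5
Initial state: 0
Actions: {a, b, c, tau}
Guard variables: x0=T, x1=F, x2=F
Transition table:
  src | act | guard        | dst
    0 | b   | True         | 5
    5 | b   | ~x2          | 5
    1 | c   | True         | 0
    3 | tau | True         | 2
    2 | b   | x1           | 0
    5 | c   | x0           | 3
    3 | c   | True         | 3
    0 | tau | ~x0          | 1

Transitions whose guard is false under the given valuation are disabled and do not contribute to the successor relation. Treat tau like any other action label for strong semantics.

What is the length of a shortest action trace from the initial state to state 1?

Breadth-first toward 1:
  depth 0: {0}
  depth 1: {5}
  depth 2: {3}
  depth 3: {2}
1 never appears.

Answer: UNREACHABLE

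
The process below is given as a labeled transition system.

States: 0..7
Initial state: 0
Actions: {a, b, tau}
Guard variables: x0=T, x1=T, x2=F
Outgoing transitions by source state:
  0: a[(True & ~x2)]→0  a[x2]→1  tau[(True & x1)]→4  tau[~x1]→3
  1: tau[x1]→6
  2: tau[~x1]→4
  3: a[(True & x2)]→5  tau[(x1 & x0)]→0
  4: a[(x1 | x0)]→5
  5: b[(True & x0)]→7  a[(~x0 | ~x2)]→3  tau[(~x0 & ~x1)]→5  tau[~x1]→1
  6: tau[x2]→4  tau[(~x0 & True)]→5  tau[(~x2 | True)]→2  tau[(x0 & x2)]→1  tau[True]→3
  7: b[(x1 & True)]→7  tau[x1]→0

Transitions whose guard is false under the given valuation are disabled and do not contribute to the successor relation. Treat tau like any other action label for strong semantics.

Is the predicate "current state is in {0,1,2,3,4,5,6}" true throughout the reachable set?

Allowed set {0,1,2,3,4,5,6}
R = {0,3,4,5,7}
  0: safe
  3: safe
  4: safe
  5: safe
  7: ✗ unsafe
reach 7 via tau·a·b — violates

Answer: INVARIANT VIOLATED at state 7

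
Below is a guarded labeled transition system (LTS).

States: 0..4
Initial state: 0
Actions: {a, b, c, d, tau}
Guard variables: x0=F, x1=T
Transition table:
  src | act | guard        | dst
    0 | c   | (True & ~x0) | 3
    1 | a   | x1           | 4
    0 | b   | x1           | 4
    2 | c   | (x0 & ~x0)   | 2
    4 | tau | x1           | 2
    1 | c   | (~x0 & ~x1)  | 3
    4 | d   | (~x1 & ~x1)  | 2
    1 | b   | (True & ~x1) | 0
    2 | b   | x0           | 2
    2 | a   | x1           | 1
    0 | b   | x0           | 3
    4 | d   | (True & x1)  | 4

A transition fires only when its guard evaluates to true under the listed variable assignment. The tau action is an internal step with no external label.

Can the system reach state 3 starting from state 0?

6 transition(s) survive guard evaluation.
L0 = {0}
L1 = {3,4}  cumulative {0,3,4}
L2 = {2}  cumulative {0,2,3,4}
L3 = {1}  cumulative {0,1,2,3,4}
R = {0,1,2,3,4}
witness 3: c

Answer: REACHABLE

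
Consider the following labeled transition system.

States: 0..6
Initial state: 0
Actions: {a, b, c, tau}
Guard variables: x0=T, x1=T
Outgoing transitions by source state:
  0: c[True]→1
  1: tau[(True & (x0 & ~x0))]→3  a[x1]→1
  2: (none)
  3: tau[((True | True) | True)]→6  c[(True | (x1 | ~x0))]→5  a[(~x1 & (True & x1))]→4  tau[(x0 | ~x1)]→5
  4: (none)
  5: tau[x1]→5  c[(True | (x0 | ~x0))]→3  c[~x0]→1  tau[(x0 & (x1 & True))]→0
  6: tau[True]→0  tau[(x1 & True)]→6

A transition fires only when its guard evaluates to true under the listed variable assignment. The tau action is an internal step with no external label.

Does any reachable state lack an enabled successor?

Answer: DEADLOCK-FREE

Trace:
Reach set: {0,1}
  0: c→1  [1 out]
  1: a→1  [1 out]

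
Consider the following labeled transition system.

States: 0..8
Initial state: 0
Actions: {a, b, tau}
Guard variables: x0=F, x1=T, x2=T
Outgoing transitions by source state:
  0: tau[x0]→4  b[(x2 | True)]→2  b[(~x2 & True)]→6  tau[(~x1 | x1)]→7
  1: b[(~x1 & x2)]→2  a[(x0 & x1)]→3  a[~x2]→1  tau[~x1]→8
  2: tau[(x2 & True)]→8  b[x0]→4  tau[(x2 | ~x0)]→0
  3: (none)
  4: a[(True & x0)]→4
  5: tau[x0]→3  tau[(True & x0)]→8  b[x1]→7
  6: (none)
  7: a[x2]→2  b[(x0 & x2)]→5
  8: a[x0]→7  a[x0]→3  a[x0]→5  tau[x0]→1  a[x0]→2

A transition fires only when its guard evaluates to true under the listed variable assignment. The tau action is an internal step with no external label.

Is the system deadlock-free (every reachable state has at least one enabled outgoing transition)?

Answer: DEADLOCK at state 8

Analysis:
Reach set: {0,2,7,8}
  0: b→2  tau→7  [2 exit(s)]
  2: tau→0  tau→8  [2 exit(s)]
  7: a→2  [1 exit(s)]
  8: ∅  [STUCK]
trace reaching 8: b·tau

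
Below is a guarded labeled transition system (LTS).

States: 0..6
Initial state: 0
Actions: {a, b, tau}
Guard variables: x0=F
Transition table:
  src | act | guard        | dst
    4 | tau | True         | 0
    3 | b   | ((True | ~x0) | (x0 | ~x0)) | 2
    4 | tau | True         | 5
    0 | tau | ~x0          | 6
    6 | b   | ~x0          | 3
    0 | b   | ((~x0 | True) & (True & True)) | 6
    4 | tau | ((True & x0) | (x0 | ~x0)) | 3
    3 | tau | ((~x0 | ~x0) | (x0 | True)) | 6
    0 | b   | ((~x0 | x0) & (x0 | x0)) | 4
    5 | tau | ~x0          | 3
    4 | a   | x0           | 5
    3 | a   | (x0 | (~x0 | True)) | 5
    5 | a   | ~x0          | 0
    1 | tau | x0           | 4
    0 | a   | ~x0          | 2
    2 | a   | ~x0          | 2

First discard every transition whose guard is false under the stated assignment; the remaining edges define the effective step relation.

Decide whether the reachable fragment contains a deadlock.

Answer: DEADLOCK-FREE

Trace:
Reachable = {0,2,3,5,6}
  0: a→2  b→6  tau→6  [3 out]
  2: a→2  [1 out]
  3: a→5  b→2  tau→6  [3 out]
  5: a→0  tau→3  [2 out]
  6: b→3  [1 out]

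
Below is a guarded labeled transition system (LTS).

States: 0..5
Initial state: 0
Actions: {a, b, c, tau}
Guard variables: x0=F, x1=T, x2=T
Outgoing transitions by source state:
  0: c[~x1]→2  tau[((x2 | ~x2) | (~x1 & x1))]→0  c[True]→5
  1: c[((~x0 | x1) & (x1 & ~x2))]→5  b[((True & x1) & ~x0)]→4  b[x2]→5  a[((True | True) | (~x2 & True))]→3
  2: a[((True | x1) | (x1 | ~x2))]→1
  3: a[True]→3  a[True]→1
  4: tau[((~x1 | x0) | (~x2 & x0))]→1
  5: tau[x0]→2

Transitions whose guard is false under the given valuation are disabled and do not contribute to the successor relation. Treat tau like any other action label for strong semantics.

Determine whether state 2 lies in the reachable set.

Answer: UNREACHABLE

Trace:
After dropping false guards: 8 live edges.
depth 0: {0}
depth 1: {5}  cumulative {0,5}
R = {0,5}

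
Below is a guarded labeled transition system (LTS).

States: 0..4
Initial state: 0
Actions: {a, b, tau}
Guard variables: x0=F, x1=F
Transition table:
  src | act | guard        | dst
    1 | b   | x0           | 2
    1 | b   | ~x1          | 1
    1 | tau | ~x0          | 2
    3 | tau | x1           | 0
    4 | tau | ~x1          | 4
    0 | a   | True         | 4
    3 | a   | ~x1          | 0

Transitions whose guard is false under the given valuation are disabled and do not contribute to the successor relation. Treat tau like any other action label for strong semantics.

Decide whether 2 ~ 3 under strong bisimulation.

Compute ~ classes (split until stable):
  π0 = {{0,1,2,3,4}}
  π1 = {{0,3},{1},{2},{4}}
  π2 = {{0},{1},{2},{3},{4}}
stable after 3 split(s): 5 block(s)
2∈{2}, 3∈{3}

Answer: NOT BISIMILAR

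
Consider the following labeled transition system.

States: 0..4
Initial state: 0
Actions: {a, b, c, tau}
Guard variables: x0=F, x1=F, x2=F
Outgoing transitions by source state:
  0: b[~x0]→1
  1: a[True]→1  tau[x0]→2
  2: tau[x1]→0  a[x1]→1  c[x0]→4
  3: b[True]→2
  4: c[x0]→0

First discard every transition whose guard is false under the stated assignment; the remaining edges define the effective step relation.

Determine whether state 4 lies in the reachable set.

Answer: UNREACHABLE

Analysis:
After dropping false guards: 3 live edges.
depth 0: {0}
depth 1: {1}  cumulative {0,1}
Reach set: {0,1}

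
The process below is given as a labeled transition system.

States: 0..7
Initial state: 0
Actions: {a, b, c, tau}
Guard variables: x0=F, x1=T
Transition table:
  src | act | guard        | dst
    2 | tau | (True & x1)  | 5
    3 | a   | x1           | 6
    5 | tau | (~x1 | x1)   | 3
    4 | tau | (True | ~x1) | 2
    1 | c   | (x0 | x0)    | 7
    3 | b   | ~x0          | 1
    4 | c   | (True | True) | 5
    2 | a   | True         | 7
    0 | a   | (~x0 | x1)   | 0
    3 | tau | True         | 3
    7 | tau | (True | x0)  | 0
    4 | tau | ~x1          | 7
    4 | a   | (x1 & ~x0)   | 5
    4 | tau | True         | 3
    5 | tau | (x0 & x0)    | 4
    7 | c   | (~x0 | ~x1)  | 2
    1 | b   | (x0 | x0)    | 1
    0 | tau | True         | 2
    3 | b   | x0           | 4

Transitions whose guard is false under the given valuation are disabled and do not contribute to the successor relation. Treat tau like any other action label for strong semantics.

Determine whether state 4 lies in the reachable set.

Guard filter leaves 14 enabled edge(s).
depth 0: {0}
depth 1: {2}  now seen {0,2}
depth 2: {5,7}  now seen {0,2,5,7}
depth 3: {3}  now seen {0,2,3,5,7}
depth 4: {1,6}  now seen {0,1,2,3,5,6,7}
Reach set: {0,1,2,3,5,6,7}

Answer: UNREACHABLE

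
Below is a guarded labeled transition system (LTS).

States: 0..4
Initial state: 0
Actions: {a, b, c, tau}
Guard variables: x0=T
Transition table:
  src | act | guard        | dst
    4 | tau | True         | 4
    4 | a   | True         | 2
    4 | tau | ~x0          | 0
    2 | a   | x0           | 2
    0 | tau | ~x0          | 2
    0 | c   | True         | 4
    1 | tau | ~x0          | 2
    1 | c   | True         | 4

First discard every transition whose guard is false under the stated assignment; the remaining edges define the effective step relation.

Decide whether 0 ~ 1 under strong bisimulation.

Compute ~ classes (split until stable):
  round 0: {{0,1,2,3,4}}
  round 1: {{0,1},{2},{3},{4}}
4 equivalence class(es) (converged in 2)
class of 0: {0,1}; class of 1: {0,1}

Answer: BISIMILAR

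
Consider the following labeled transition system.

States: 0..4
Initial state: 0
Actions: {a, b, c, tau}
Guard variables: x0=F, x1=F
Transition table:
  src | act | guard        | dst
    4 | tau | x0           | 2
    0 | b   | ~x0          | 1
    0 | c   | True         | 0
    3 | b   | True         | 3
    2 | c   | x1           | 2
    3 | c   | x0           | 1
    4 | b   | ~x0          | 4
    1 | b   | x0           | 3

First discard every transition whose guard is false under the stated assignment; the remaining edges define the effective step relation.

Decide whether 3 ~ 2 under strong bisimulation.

Bisimulation quotient by refinement:
  π0 = {{0,1,2,3,4}}
  π1 = {{0},{1,2},{3,4}}
3 equivalence class(es) (converged in 2)
[3]={3,4}  [2]={1,2}

Answer: NOT BISIMILAR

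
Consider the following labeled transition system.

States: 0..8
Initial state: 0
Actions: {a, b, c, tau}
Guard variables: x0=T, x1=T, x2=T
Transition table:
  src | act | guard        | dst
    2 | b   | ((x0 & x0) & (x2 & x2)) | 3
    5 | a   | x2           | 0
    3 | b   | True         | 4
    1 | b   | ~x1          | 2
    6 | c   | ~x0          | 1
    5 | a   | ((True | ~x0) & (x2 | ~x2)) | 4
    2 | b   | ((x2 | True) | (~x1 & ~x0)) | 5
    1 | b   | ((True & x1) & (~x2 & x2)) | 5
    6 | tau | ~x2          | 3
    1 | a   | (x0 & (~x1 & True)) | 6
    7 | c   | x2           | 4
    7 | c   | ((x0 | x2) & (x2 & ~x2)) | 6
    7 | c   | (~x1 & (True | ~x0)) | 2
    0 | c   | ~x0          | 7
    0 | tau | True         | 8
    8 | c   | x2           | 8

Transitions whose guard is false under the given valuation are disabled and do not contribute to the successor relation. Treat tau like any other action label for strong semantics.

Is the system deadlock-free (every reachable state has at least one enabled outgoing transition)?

Reach set: {0,8}
  0: tau→8  [1 out]
  8: c→8  [1 out]

Answer: DEADLOCK-FREE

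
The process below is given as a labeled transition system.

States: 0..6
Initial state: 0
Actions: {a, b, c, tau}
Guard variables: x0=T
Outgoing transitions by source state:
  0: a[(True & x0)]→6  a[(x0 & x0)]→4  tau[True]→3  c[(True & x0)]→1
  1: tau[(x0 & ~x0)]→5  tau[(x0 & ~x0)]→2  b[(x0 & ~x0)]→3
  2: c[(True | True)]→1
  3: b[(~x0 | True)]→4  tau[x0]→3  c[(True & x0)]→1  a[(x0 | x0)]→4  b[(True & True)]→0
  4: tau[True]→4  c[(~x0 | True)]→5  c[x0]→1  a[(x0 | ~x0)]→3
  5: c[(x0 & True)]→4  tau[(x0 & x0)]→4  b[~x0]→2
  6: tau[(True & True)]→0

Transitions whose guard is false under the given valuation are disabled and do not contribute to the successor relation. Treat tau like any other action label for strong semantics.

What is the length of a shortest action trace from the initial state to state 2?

Layered search for 2:
  L0 = {0}
  L1 = {1,3,4,6}
  L2 = {5}
2 never appears.

Answer: UNREACHABLE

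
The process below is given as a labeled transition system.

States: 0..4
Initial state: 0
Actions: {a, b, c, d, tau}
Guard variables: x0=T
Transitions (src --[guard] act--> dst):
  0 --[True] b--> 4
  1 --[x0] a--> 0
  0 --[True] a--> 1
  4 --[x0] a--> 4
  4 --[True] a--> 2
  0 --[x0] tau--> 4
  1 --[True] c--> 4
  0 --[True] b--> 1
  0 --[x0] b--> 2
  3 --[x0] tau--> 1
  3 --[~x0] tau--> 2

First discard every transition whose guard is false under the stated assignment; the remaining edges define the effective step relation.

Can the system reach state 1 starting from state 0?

10 transition(s) survive guard evaluation.
depth 0: {0}
depth 1: {1,2,4}  total {0,1,2,4}
Reachable = {0,1,2,4}
Path to 1: b

Answer: REACHABLE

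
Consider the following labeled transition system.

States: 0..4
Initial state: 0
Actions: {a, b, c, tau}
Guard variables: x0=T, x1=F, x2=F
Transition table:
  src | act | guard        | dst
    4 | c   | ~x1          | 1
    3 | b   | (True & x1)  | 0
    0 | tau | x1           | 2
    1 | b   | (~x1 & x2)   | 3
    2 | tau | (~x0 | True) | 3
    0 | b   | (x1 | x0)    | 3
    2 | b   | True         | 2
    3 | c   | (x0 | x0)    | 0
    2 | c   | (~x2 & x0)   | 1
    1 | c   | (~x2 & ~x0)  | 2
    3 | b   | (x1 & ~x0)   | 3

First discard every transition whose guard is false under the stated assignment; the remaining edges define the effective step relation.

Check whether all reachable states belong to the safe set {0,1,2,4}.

Answer: INVARIANT VIOLATED at state 3

Working:
Safe = {0,1,2,4}
R = {0,3}
  0: ok
  3: VIOLATES
witness against invariant: b → 3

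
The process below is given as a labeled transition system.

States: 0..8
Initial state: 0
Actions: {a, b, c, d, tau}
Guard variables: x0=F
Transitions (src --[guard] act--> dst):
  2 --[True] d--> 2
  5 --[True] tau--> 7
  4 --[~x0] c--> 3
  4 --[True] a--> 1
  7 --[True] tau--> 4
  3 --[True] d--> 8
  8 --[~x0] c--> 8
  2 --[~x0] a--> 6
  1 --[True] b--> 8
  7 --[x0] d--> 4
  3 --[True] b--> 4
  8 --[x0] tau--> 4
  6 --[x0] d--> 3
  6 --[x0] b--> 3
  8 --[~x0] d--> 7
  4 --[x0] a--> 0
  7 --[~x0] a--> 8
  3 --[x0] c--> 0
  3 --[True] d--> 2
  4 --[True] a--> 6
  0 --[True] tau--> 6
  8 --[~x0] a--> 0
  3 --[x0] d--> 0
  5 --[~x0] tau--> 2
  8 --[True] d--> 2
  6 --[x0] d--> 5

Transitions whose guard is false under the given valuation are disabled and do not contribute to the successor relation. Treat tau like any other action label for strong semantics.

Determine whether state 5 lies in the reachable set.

18 transition(s) survive guard evaluation.
depth 0: {0}
depth 1: {6}  cumulative {0,6}
R = {0,6}

Answer: UNREACHABLE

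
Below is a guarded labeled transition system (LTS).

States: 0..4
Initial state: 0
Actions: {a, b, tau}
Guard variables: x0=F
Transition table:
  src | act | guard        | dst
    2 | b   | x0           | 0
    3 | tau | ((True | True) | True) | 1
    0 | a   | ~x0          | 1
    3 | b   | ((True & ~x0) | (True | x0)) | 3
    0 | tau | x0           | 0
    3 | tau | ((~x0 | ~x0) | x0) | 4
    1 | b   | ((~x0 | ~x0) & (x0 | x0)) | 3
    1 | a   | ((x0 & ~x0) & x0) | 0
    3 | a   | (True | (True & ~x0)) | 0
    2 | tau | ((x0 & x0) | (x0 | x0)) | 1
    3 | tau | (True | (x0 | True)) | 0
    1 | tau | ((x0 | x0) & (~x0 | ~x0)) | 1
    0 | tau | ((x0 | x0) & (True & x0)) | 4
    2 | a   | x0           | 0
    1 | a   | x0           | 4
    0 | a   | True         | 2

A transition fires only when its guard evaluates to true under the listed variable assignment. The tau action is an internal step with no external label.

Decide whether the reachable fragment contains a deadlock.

Answer: DEADLOCK at state 1

Analysis:
Reachable = {0,1,2}
  0: a→1  a→2  [2 exit(s)]
  1: ∅  [deadlock]
  2: ∅  [deadlock]
trace reaching 1: a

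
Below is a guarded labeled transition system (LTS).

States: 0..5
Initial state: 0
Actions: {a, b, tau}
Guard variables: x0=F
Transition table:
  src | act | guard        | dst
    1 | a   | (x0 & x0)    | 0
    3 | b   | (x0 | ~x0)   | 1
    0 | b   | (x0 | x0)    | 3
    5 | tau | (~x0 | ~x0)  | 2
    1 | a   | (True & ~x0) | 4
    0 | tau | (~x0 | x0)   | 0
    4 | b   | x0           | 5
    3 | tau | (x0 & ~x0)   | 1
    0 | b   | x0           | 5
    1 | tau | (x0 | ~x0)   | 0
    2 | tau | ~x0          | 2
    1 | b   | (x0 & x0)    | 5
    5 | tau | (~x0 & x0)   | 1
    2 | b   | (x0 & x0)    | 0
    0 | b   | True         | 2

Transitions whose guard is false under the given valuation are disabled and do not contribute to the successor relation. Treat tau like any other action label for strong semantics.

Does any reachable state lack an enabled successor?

Answer: DEADLOCK-FREE

Working:
Reachable = {0,2}
  0: b→2  tau→0  [2 exit(s)]
  2: tau→2  [1 exit(s)]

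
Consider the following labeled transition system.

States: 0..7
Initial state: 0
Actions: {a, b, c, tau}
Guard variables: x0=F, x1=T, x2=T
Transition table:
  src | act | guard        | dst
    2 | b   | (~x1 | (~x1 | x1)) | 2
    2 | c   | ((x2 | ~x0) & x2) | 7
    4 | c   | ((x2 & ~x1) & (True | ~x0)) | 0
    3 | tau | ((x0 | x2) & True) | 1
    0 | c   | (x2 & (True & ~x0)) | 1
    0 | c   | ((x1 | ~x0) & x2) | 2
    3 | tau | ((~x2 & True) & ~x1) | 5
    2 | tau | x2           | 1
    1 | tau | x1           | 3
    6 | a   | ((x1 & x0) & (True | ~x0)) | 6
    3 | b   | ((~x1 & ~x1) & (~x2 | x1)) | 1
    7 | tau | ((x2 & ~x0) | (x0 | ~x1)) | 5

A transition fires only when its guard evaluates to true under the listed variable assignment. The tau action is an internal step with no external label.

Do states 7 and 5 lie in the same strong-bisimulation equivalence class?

Answer: NOT BISIMILAR

Analysis:
Compute ~ classes (split until stable):
  round 0: {{0,1,2,3,4,5,6,7}}
  round 1: {{0},{1,3,7},{2},{4,5,6}}
  round 2: {{0},{1,3},{2},{4,5,6},{7}}
stable after 3 split(s): 5 block(s)
7∈{7}, 5∈{4,5,6}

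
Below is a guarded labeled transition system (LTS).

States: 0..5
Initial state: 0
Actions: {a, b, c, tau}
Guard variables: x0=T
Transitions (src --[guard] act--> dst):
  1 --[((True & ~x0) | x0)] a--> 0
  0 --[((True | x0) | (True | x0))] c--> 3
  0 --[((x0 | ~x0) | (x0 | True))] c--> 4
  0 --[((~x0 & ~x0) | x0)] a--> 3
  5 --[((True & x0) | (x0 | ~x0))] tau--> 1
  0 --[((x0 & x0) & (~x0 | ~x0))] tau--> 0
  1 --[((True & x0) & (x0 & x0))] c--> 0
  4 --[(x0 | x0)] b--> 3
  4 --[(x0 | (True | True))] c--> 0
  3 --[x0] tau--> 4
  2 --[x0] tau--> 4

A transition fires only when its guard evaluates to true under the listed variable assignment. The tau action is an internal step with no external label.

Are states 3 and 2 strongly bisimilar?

Answer: BISIMILAR

Analysis:
Bisimulation quotient by refinement:
  π0 = {{0,1,2,3,4,5}}
  π1 = {{0,1},{2,3,5},{4}}
  π2 = {{0},{1},{2,3},{4},{5}}
stable after 3 split(s): 5 block(s)
3∈{2,3}, 2∈{2,3}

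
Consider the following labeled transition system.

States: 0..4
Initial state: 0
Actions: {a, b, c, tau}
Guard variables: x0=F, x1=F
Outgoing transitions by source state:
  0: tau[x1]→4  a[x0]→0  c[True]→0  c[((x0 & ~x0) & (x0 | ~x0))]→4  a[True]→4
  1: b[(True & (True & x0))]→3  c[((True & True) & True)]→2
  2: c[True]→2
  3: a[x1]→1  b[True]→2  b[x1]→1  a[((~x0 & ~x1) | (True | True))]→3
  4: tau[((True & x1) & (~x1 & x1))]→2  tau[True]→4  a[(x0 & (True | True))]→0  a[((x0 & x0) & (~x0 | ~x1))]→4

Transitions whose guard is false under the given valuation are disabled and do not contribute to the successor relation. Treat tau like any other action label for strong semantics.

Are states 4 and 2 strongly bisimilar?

Answer: NOT BISIMILAR

Trace:
Refine partition for ~:
  P[0] = {{0,1,2,3,4}}
  P[1] = {{0},{1,2},{3},{4}}
Fixed point at round 2; 4 class(es).
4∈{4}, 2∈{1,2}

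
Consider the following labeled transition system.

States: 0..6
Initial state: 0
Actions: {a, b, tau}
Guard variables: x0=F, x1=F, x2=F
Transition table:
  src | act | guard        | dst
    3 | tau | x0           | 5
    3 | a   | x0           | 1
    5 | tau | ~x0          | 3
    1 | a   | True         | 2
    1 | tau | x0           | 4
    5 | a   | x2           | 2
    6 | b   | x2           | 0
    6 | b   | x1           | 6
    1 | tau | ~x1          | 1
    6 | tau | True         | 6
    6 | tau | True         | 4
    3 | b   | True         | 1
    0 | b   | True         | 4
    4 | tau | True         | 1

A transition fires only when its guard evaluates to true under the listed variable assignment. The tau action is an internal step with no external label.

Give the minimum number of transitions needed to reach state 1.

Answer: 2

Analysis:
Layered search for 1:
  L0 = {0}
  L1 = {4}
  L2 = {1}
depth(1)=2, e.g. b·tau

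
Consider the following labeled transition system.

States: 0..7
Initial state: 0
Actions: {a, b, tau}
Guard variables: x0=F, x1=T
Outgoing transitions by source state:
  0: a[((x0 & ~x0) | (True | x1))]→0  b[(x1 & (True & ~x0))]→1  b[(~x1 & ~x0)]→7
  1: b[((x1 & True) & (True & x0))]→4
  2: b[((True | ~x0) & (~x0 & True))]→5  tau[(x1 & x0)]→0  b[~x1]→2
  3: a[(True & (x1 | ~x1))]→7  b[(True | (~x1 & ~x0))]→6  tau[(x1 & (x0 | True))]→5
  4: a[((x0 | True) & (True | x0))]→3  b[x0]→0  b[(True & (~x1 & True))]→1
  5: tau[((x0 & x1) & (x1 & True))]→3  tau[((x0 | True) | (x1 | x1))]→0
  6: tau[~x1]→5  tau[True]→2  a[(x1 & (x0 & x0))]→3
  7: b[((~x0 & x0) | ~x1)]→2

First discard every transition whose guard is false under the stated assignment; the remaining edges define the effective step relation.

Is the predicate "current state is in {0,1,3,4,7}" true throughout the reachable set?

Allowed set {0,1,3,4,7}
R = {0,1}
  0: ok
  1: ok

Answer: INVARIANT HOLDS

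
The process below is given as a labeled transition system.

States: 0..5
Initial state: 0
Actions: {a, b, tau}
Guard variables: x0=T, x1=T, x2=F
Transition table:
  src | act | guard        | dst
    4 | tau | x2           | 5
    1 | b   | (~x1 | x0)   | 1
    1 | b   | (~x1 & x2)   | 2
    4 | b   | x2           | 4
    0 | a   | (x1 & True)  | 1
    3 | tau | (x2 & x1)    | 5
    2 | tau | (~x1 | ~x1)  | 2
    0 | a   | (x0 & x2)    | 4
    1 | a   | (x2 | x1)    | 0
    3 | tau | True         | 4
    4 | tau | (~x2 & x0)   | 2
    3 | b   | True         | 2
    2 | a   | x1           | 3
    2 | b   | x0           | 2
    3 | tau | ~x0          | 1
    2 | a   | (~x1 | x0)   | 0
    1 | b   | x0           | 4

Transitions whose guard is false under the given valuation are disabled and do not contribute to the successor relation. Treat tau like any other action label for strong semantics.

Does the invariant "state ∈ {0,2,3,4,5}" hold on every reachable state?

Safe = {0,2,3,4,5}
R = {0,1,2,3,4}
  0: ✓
  1: outside
  2: ✓
  3: ✓
  4: ✓
witness against invariant: a → 1

Answer: INVARIANT VIOLATED at state 1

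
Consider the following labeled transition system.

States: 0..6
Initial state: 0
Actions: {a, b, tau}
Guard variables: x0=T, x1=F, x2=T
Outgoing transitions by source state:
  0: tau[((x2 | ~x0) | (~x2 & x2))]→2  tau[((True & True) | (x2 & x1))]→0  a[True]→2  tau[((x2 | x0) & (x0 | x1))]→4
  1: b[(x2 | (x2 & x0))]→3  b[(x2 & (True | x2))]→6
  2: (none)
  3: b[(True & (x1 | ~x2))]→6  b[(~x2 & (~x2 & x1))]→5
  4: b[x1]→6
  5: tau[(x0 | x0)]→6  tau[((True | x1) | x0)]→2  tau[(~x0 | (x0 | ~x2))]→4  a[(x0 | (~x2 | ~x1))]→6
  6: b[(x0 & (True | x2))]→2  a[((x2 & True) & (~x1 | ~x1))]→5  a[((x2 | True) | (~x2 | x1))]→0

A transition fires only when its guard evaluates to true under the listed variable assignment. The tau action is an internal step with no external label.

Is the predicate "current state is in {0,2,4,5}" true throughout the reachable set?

Inv-set: {0,2,4,5}
Reachable = {0,2,4}
  0: ok
  2: ok
  4: ok

Answer: INVARIANT HOLDS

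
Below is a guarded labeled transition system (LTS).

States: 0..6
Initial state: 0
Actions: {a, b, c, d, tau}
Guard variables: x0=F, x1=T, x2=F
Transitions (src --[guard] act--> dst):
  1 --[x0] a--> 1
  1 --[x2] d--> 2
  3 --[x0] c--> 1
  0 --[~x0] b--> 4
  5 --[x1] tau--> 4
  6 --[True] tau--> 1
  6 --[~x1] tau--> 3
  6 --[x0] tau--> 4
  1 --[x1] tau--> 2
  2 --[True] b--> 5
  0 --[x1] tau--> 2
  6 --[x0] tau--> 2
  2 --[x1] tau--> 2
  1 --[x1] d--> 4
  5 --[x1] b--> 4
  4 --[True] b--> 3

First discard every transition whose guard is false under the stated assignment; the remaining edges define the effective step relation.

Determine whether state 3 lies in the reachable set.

Answer: REACHABLE

Analysis:
After dropping false guards: 10 live edges.
depth 0: {0}
depth 1: {2,4}  cumulative {0,2,4}
depth 2: {3,5}  cumulative {0,2,3,4,5}
Reachable = {0,2,3,4,5}
Path to 3: b·b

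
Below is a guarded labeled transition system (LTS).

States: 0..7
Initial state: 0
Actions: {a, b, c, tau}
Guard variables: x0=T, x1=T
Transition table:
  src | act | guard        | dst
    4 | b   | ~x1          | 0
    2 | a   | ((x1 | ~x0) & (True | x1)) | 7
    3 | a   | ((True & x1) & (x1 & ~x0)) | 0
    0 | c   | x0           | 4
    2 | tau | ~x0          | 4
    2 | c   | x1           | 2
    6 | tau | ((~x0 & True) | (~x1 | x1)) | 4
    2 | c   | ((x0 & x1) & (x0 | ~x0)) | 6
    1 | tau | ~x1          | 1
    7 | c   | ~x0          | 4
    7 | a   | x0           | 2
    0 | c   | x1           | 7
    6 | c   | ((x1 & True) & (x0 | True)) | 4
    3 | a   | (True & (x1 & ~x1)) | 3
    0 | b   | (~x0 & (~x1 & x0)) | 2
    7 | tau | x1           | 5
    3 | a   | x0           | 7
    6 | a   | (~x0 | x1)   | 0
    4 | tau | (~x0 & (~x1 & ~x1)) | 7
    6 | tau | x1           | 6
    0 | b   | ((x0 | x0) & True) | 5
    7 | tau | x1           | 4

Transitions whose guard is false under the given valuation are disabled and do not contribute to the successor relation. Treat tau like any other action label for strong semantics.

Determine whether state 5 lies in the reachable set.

Guard filter leaves 14 enabled edge(s).
L0 = {0}
L1 = {4,5,7}  now seen {0,4,5,7}
L2 = {2}  now seen {0,2,4,5,7}
L3 = {6}  now seen {0,2,4,5,6,7}
R = {0,2,4,5,6,7}
witness 5: b

Answer: REACHABLE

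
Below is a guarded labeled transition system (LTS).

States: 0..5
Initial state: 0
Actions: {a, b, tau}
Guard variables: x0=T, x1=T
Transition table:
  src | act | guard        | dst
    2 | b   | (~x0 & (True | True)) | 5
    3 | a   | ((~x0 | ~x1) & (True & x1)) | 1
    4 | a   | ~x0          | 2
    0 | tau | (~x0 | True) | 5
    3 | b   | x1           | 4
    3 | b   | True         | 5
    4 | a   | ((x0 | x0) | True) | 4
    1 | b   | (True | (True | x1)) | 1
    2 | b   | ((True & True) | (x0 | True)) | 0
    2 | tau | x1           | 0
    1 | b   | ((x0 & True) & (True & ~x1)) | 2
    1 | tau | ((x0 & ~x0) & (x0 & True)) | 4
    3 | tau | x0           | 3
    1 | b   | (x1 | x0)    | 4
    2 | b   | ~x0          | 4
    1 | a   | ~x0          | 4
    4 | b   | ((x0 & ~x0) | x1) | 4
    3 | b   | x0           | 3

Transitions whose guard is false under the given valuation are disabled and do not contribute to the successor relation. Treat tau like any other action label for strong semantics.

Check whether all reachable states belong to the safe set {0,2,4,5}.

Answer: INVARIANT HOLDS

Trace:
Allowed set {0,2,4,5}
Reach set: {0,5}
  0: ok
  5: ok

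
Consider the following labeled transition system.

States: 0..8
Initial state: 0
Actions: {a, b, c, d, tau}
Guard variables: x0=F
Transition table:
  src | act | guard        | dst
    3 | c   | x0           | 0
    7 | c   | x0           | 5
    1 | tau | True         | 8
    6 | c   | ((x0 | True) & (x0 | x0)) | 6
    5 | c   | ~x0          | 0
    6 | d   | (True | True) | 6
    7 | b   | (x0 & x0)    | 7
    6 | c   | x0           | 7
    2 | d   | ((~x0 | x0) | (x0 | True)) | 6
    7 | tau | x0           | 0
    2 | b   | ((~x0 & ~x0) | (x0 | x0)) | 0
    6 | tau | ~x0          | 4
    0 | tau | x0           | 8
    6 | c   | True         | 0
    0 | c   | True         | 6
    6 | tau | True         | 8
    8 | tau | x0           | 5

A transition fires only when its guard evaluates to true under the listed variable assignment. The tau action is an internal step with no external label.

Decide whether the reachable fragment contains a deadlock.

Reachable = {0,4,6,8}
  0: c→6  [deg 1]
  4: ∅  [STUCK]
  6: c→0  d→6  tau→4  tau→8  [deg 4]
  8: ∅  [STUCK]
trace reaching 4: c·tau

Answer: DEADLOCK at state 4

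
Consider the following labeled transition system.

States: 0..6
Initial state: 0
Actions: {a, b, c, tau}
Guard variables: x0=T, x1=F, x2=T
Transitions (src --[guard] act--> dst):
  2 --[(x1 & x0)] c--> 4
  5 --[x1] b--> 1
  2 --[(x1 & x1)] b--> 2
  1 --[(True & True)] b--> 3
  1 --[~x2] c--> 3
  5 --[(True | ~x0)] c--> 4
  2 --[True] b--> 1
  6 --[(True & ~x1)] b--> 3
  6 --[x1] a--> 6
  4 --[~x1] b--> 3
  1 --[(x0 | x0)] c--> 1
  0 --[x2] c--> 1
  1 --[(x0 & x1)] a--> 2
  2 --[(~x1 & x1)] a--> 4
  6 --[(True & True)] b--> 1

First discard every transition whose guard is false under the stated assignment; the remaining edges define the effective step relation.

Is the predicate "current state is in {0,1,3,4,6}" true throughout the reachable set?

Safe = {0,1,3,4,6}
Reach set: {0,1,3}
  0: ✓
  1: ✓
  3: ✓

Answer: INVARIANT HOLDS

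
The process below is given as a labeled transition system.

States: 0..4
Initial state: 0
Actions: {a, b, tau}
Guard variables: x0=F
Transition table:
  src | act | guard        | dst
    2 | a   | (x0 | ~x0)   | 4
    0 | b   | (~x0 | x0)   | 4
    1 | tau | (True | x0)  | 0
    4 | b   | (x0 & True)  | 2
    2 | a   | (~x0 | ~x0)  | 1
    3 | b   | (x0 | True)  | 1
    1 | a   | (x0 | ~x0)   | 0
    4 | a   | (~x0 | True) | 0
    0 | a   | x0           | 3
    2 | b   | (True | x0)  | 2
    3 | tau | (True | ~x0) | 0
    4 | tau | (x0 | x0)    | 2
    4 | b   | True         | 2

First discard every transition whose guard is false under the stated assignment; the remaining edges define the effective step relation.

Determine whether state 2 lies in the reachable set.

Answer: REACHABLE

Trace:
After dropping false guards: 10 live edges.
L0 = {0}
L1 = {4}  now seen {0,4}
L2 = {2}  now seen {0,2,4}
L3 = {1}  now seen {0,1,2,4}
Reach set: {0,1,2,4}
Path to 2: b·b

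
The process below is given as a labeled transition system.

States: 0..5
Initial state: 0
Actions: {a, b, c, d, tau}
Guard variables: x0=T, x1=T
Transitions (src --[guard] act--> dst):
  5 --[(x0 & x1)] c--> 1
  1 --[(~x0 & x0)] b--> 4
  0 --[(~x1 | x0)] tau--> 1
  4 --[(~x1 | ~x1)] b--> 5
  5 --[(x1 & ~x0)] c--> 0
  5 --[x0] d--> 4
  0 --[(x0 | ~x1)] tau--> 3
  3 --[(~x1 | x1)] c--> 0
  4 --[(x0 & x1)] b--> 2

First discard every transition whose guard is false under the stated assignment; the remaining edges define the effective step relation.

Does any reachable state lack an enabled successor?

Reach set: {0,1,3}
  0: tau→1  tau→3  [2 exit(s)]
  1: ∅  [deadlock]
  3: c→0  [1 exit(s)]
witness 1: tau

Answer: DEADLOCK at state 1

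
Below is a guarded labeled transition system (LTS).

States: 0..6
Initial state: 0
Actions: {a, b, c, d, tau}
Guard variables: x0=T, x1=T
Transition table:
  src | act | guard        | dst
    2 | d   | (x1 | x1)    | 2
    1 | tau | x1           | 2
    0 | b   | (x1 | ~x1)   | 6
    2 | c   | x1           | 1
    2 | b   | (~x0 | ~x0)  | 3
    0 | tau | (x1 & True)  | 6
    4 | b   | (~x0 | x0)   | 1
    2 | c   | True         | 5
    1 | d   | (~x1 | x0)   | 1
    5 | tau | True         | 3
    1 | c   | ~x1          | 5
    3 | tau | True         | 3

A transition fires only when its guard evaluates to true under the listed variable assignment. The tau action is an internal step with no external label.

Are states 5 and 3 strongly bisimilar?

Answer: BISIMILAR

Trace:
Compute ~ classes (split until stable):
  round 0: {{0,1,2,3,4,5,6}}
  round 1: {{0},{1},{2},{3,5},{4},{6}}
stable after 2 split(s): 6 block(s)
[5]={3,5}  [3]={3,5}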